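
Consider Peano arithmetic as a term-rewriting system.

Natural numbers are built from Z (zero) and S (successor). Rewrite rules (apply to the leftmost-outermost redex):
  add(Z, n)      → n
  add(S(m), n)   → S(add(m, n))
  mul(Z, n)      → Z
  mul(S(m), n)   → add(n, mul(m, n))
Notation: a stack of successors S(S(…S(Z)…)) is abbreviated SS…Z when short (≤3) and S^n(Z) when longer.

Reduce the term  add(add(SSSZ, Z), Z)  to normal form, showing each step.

Answer: normal form = SSSZ  (in 8 steps)

Derivation:
  start: add(add(SSSZ, Z), Z)
  →1  add(S(add(SSZ, Z)), Z)
  →2  S(add(add(SSZ, Z), Z))
  →3  S(add(S(add(SZ, Z)), Z))
  →4  S(S(add(add(SZ, Z), Z)))
  →5  S(S(add(S(add(Z, Z)), Z)))
  →6  S(S(S(add(add(Z, Z), Z))))
  →7  S(S(S(add(Z, Z))))
  →8  SSSZ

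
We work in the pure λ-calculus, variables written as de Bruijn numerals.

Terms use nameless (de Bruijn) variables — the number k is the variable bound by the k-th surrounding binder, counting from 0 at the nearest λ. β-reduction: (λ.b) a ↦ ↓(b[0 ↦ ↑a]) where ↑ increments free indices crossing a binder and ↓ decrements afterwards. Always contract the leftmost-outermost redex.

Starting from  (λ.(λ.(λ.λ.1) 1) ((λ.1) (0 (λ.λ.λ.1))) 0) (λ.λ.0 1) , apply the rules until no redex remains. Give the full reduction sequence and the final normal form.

Answer: normal form = λ.λ.0 1  (in 4 steps)

Reduction:
  start: (λ.(λ.(λ.λ.1) 1) ((λ.1) (0 (λ.λ.λ.1))) 0) (λ.λ.0 1)
  →1  (λ.(λ.λ.1) (λ.λ.0 1)) ((λ.λ.λ.0 1) ((λ.λ.0 1) (λ.λ.λ.1))) (λ.λ.0 1)
  →2  (λ.λ.1) (λ.λ.0 1) (λ.λ.0 1)
  →3  (λ.λ.λ.0 1) (λ.λ.0 1)
  →4  λ.λ.0 1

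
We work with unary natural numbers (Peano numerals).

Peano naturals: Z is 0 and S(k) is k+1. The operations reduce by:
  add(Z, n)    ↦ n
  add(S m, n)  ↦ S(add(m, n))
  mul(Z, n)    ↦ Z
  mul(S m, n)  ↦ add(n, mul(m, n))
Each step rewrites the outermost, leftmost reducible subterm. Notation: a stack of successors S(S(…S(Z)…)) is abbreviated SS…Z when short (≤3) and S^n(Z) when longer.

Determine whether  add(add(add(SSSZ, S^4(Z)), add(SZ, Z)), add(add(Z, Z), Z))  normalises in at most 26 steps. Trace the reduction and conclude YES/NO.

Answer: YES — reaches normal form S^8(Z) in 25 ≤ 26 steps

Reduction:
  start: add(add(add(SSSZ, S^4(Z)), add(SZ, Z)), add(add(Z, Z), Z))
  step 1: add(add(S(add(SSZ, S^4(Z))), add(SZ, Z)), add(add(Z, Z), Z))
  step 2: add(S(add(add(SSZ, S^4(Z)), add(SZ, Z))), add(add(Z, Z), Z))
  step 3: S(add(add(add(SSZ, S^4(Z)), add(SZ, Z)), add(add(Z, Z), Z)))
  step 4: S(add(add(S(add(SZ, S^4(Z))), add(SZ, Z)), add(add(Z, Z), Z)))
  step 5: S(add(S(add(add(SZ, S^4(Z)), add(SZ, Z))), add(add(Z, Z), Z)))
  step 6: S(S(add(add(add(SZ, S^4(Z)), add(SZ, Z)), add(add(Z, Z), Z))))
  step 7: S(S(add(add(S(add(Z, S^4(Z))), add(SZ, Z)), add(add(Z, Z), Z))))
  step 8: S(S(add(S(add(add(Z, S^4(Z)), add(SZ, Z))), add(add(Z, Z), Z))))
  step 9: S(S(S(add(add(add(Z, S^4(Z)), add(SZ, Z)), add(add(Z, Z), Z)))))
  step 10: S(S(S(add(add(S^4(Z), add(SZ, Z)), add(add(Z, Z), Z)))))
  step 11: S(S(S(add(S(add(SSSZ, add(SZ, Z))), add(add(Z, Z), Z)))))
  step 12: S(S(S(S(add(add(SSSZ, add(SZ, Z)), add(add(Z, Z), Z))))))
  step 13: S(S(S(S(add(S(add(SSZ, add(SZ, Z))), add(add(Z, Z), Z))))))
  step 14: S(S(S(S(S(add(add(SSZ, add(SZ, Z)), add(add(Z, Z), Z)))))))
  step 15: S(S(S(S(S(add(S(add(SZ, add(SZ, Z))), add(add(Z, Z), Z)))))))
  step 16: S(S(S(S(S(S(add(add(SZ, add(SZ, Z)), add(add(Z, Z), Z))))))))
  step 17: S(S(S(S(S(S(add(S(add(Z, add(SZ, Z))), add(add(Z, Z), Z))))))))
  step 18: S(S(S(S(S(S(S(add(add(Z, add(SZ, Z)), add(add(Z, Z), Z)))))))))
  step 19: S(S(S(S(S(S(S(add(add(SZ, Z), add(add(Z, Z), Z)))))))))
  step 20: S(S(S(S(S(S(S(add(S(add(Z, Z)), add(add(Z, Z), Z)))))))))
  step 21: S(S(S(S(S(S(S(S(add(add(Z, Z), add(add(Z, Z), Z))))))))))
  step 22: S(S(S(S(S(S(S(S(add(Z, add(add(Z, Z), Z))))))))))
  step 23: S(S(S(S(S(S(S(S(add(add(Z, Z), Z)))))))))
  step 24: S(S(S(S(S(S(S(S(add(Z, Z)))))))))
  step 25: S^8(Z)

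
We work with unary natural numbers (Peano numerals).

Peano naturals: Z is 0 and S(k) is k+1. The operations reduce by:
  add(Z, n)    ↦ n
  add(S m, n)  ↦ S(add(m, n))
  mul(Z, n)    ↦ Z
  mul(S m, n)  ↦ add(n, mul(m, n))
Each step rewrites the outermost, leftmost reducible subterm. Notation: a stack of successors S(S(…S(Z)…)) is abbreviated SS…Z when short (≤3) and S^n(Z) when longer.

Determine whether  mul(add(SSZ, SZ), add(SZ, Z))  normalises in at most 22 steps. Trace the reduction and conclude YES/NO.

  start: mul(add(SSZ, SZ), add(SZ, Z))
  step 1: mul(S(add(SZ, SZ)), add(SZ, Z))
  step 2: add(add(SZ, Z), mul(add(SZ, SZ), add(SZ, Z)))
  step 3: add(S(add(Z, Z)), mul(add(SZ, SZ), add(SZ, Z)))
  step 4: S(add(add(Z, Z), mul(add(SZ, SZ), add(SZ, Z))))
  step 5: S(add(Z, mul(add(SZ, SZ), add(SZ, Z))))
  step 6: S(mul(add(SZ, SZ), add(SZ, Z)))
  step 7: S(mul(S(add(Z, SZ)), add(SZ, Z)))
  step 8: S(add(add(SZ, Z), mul(add(Z, SZ), add(SZ, Z))))
  step 9: S(add(S(add(Z, Z)), mul(add(Z, SZ), add(SZ, Z))))
  step 10: S(S(add(add(Z, Z), mul(add(Z, SZ), add(SZ, Z)))))
  step 11: S(S(add(Z, mul(add(Z, SZ), add(SZ, Z)))))
  step 12: S(S(mul(add(Z, SZ), add(SZ, Z))))
  step 13: S(S(mul(SZ, add(SZ, Z))))
  step 14: S(S(add(add(SZ, Z), mul(Z, add(SZ, Z)))))
  step 15: S(S(add(S(add(Z, Z)), mul(Z, add(SZ, Z)))))
  step 16: S(S(S(add(add(Z, Z), mul(Z, add(SZ, Z))))))
  step 17: S(S(S(add(Z, mul(Z, add(SZ, Z))))))
  step 18: S(S(S(mul(Z, add(SZ, Z)))))
  step 19: SSSZ

Answer: YES — reaches normal form SSSZ in 19 ≤ 22 steps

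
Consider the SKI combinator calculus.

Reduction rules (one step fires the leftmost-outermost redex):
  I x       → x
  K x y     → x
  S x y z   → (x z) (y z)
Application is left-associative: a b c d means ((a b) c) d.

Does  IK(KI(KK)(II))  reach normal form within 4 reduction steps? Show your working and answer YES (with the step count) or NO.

Answer: YES — reaches normal form KI in 4 ≤ 4 steps

Derivation:
  start: IK(KI(KK)(II))
  →1  K(KI(KK)(II))
  →2  K(I(II))
  →3  K(II)
  →4  KI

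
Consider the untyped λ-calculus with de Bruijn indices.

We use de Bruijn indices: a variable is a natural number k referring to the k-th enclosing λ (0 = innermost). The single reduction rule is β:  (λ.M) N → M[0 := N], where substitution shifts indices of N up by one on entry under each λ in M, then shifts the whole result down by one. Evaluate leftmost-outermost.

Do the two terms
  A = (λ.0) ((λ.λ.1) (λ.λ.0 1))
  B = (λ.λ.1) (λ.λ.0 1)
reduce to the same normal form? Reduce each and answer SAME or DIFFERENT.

Answer: SAME — A ⇓ λ.λ.λ.0 1, B ⇓ λ.λ.λ.0 1

Derivation:
Term A:
  start: (λ.0) ((λ.λ.1) (λ.λ.0 1))
  →1  (λ.λ.1) (λ.λ.0 1)
  →2  λ.λ.λ.0 1

Term B:
  start: (λ.λ.1) (λ.λ.0 1)
  →1  λ.λ.λ.0 1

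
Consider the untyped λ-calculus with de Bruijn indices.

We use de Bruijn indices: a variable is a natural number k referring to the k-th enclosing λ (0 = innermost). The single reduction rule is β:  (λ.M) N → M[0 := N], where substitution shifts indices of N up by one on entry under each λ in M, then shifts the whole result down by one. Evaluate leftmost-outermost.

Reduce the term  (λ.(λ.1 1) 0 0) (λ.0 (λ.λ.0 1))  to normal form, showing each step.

  start: (λ.(λ.1 1) 0 0) (λ.0 (λ.λ.0 1))
  →1  (λ.(λ.0 (λ.λ.0 1)) (λ.0 (λ.λ.0 1))) (λ.0 (λ.λ.0 1)) (λ.0 (λ.λ.0 1))
  →2  (λ.0 (λ.λ.0 1)) (λ.0 (λ.λ.0 1)) (λ.0 (λ.λ.0 1))
  →3  (λ.0 (λ.λ.0 1)) (λ.λ.0 1) (λ.0 (λ.λ.0 1))
  →4  (λ.λ.0 1) (λ.λ.0 1) (λ.0 (λ.λ.0 1))
  →5  (λ.0 (λ.λ.0 1)) (λ.0 (λ.λ.0 1))
  →6  (λ.0 (λ.λ.0 1)) (λ.λ.0 1)
  →7  (λ.λ.0 1) (λ.λ.0 1)
  →8  λ.0 (λ.λ.0 1)

Answer: normal form = λ.0 (λ.λ.0 1)  (in 8 steps)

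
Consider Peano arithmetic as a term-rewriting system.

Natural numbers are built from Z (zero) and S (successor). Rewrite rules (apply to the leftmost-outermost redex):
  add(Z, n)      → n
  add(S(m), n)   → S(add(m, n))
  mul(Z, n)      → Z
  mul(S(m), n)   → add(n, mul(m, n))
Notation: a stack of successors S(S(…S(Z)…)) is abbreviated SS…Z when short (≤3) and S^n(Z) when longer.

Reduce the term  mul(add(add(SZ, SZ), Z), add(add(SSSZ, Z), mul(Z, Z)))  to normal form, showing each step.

  start: mul(add(add(SZ, SZ), Z), add(add(SSSZ, Z), mul(Z, Z)))
  step 1: mul(add(S(add(Z, SZ)), Z), add(add(SSSZ, Z), mul(Z, Z)))
  step 2: mul(S(add(add(Z, SZ), Z)), add(add(SSSZ, Z), mul(Z, Z)))
  step 3: add(add(add(SSSZ, Z), mul(Z, Z)), mul(add(add(Z, SZ), Z), add(add(SSSZ, Z), mul(Z, Z))))
  step 4: add(add(S(add(SSZ, Z)), mul(Z, Z)), mul(add(add(Z, SZ), Z), add(add(SSSZ, Z), mul(Z, Z))))
  step 5: add(S(add(add(SSZ, Z), mul(Z, Z))), mul(add(add(Z, SZ), Z), add(add(SSSZ, Z), mul(Z, Z))))
  step 6: S(add(add(add(SSZ, Z), mul(Z, Z)), mul(add(add(Z, SZ), Z), add(add(SSSZ, Z), mul(Z, Z)))))
  step 7: S(add(add(S(add(SZ, Z)), mul(Z, Z)), mul(add(add(Z, SZ), Z), add(add(SSSZ, Z), mul(Z, Z)))))
  step 8: S(add(S(add(add(SZ, Z), mul(Z, Z))), mul(add(add(Z, SZ), Z), add(add(SSSZ, Z), mul(Z, Z)))))
  step 9: S(S(add(add(add(SZ, Z), mul(Z, Z)), mul(add(add(Z, SZ), Z), add(add(SSSZ, Z), mul(Z, Z))))))
  step 10: S(S(add(add(S(add(Z, Z)), mul(Z, Z)), mul(add(add(Z, SZ), Z), add(add(SSSZ, Z), mul(Z, Z))))))
  step 11: S(S(add(S(add(add(Z, Z), mul(Z, Z))), mul(add(add(Z, SZ), Z), add(add(SSSZ, Z), mul(Z, Z))))))
  step 12: S(S(S(add(add(add(Z, Z), mul(Z, Z)), mul(add(add(Z, SZ), Z), add(add(SSSZ, Z), mul(Z, Z)))))))
  step 13: S(S(S(add(add(Z, mul(Z, Z)), mul(add(add(Z, SZ), Z), add(add(SSSZ, Z), mul(Z, Z)))))))
  step 14: S(S(S(add(mul(Z, Z), mul(add(add(Z, SZ), Z), add(add(SSSZ, Z), mul(Z, Z)))))))
  step 15: S(S(S(add(Z, mul(add(add(Z, SZ), Z), add(add(SSSZ, Z), mul(Z, Z)))))))
  step 16: S(S(S(mul(add(add(Z, SZ), Z), add(add(SSSZ, Z), mul(Z, Z))))))
  step 17: S(S(S(mul(add(SZ, Z), add(add(SSSZ, Z), mul(Z, Z))))))
  step 18: S(S(S(mul(S(add(Z, Z)), add(add(SSSZ, Z), mul(Z, Z))))))
  step 19: S(S(S(add(add(add(SSSZ, Z), mul(Z, Z)), mul(add(Z, Z), add(add(SSSZ, Z), mul(Z, Z)))))))
  step 20: S(S(S(add(add(S(add(SSZ, Z)), mul(Z, Z)), mul(add(Z, Z), add(add(SSSZ, Z), mul(Z, Z)))))))
  step 21: S(S(S(add(S(add(add(SSZ, Z), mul(Z, Z))), mul(add(Z, Z), add(add(SSSZ, Z), mul(Z, Z)))))))
  step 22: S(S(S(S(add(add(add(SSZ, Z), mul(Z, Z)), mul(add(Z, Z), add(add(SSSZ, Z), mul(Z, Z))))))))
  step 23: S(S(S(S(add(add(S(add(SZ, Z)), mul(Z, Z)), mul(add(Z, Z), add(add(SSSZ, Z), mul(Z, Z))))))))
  step 24: S(S(S(S(add(S(add(add(SZ, Z), mul(Z, Z))), mul(add(Z, Z), add(add(SSSZ, Z), mul(Z, Z))))))))
  step 25: S(S(S(S(S(add(add(add(SZ, Z), mul(Z, Z)), mul(add(Z, Z), add(add(SSSZ, Z), mul(Z, Z)))))))))
  step 26: S(S(S(S(S(add(add(S(add(Z, Z)), mul(Z, Z)), mul(add(Z, Z), add(add(SSSZ, Z), mul(Z, Z)))))))))
  step 27: S(S(S(S(S(add(S(add(add(Z, Z), mul(Z, Z))), mul(add(Z, Z), add(add(SSSZ, Z), mul(Z, Z)))))))))
  step 28: S(S(S(S(S(S(add(add(add(Z, Z), mul(Z, Z)), mul(add(Z, Z), add(add(SSSZ, Z), mul(Z, Z))))))))))
  step 29: S(S(S(S(S(S(add(add(Z, mul(Z, Z)), mul(add(Z, Z), add(add(SSSZ, Z), mul(Z, Z))))))))))
  step 30: S(S(S(S(S(S(add(mul(Z, Z), mul(add(Z, Z), add(add(SSSZ, Z), mul(Z, Z))))))))))
  step 31: S(S(S(S(S(S(add(Z, mul(add(Z, Z), add(add(SSSZ, Z), mul(Z, Z))))))))))
  step 32: S(S(S(S(S(S(mul(add(Z, Z), add(add(SSSZ, Z), mul(Z, Z)))))))))
  step 33: S(S(S(S(S(S(mul(Z, add(add(SSSZ, Z), mul(Z, Z)))))))))
  step 34: S^6(Z)

Answer: normal form = S^6(Z)  (in 34 steps)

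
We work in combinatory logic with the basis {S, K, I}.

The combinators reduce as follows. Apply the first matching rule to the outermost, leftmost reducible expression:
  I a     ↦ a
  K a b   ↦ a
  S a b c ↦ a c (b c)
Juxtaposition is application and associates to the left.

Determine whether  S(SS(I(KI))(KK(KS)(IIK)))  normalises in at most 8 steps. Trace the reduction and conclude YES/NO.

Answer: YES — reaches normal form S(S(KK)I) in 6 ≤ 8 steps

Reduction:
  start: S(SS(I(KI))(KK(KS)(IIK)))
  step 1: S(S(KK(KS)(IIK))(I(KI)(KK(KS)(IIK))))
  step 2: S(S(K(IIK))(I(KI)(KK(KS)(IIK))))
  step 3: S(S(K(IK))(I(KI)(KK(KS)(IIK))))
  step 4: S(S(KK)(I(KI)(KK(KS)(IIK))))
  step 5: S(S(KK)(KI(KK(KS)(IIK))))
  step 6: S(S(KK)I)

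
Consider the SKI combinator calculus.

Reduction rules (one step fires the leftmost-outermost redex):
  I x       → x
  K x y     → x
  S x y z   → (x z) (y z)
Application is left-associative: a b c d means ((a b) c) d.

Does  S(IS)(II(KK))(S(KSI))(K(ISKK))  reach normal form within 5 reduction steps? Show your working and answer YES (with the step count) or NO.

Answer: NO — after 5 steps the term is S(II(KK)(S(KSI))(K(ISKK)))(K(ISKK)(II(KK)(S(KSI))(K(ISKK)))), not yet normal

Derivation:
  start: S(IS)(II(KK))(S(KSI))(K(ISKK))
  →1  IS(S(KSI))(II(KK)(S(KSI)))(K(ISKK))
  →2  S(S(KSI))(II(KK)(S(KSI)))(K(ISKK))
  →3  S(KSI)(K(ISKK))(II(KK)(S(KSI))(K(ISKK)))
  →4  KSI(II(KK)(S(KSI))(K(ISKK)))(K(ISKK)(II(KK)(S(KSI))(K(ISKK))))
  →5  S(II(KK)(S(KSI))(K(ISKK)))(K(ISKK)(II(KK)(S(KSI))(K(ISKK))))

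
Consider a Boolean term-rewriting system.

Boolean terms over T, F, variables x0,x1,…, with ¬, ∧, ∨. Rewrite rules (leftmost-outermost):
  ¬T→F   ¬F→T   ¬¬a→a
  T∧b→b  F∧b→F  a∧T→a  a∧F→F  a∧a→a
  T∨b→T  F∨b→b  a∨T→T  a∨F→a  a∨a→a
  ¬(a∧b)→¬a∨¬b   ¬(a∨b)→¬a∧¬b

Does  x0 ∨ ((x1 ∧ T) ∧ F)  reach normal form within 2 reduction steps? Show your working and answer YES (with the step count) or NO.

Answer: YES — reaches normal form x0 in 2 ≤ 2 steps

Working:
  start: x0 ∨ ((x1 ∧ T) ∧ F)
  step 1: x0 ∨ F
  step 2: x0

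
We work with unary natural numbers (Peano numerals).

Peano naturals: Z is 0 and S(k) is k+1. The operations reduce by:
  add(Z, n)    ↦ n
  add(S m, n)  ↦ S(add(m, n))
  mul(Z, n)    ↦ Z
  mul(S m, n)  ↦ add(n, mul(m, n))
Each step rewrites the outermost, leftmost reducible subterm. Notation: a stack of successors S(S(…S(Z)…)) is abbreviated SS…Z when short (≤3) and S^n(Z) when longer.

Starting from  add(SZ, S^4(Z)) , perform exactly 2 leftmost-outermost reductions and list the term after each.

  start: add(SZ, S^4(Z))
  [1] S(add(Z, S^4(Z)))
  [2] S^5(Z)

Answer: after 2 steps: S^5(Z)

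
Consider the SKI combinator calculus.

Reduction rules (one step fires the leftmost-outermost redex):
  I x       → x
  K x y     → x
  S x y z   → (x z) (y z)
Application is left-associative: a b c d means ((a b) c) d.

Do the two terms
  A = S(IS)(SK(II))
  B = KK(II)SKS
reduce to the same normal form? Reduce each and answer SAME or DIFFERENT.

Answer: DIFFERENT — A ⇓ SS(SKI), B ⇓ SS

Derivation:
Term A:
  start: S(IS)(SK(II))
  →1  SS(SK(II))
  →2  SS(SKI)

Term B:
  start: KK(II)SKS
  →1  KSKS
  →2  SS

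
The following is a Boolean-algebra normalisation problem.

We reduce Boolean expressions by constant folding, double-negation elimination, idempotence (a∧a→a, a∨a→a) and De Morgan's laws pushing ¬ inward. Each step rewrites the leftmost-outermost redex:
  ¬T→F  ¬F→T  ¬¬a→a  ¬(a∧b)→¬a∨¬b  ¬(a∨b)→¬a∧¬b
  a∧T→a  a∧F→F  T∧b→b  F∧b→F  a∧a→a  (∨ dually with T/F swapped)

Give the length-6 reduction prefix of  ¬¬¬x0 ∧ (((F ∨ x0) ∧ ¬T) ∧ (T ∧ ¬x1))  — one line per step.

  start: ¬¬¬x0 ∧ (((F ∨ x0) ∧ ¬T) ∧ (T ∧ ¬x1))
  [1] ¬x0 ∧ (((F ∨ x0) ∧ ¬T) ∧ (T ∧ ¬x1))
  [2] ¬x0 ∧ ((x0 ∧ ¬T) ∧ (T ∧ ¬x1))
  [3] ¬x0 ∧ ((x0 ∧ F) ∧ (T ∧ ¬x1))
  [4] ¬x0 ∧ (F ∧ (T ∧ ¬x1))
  [5] ¬x0 ∧ F
  [6] F

Answer: after 6 steps: F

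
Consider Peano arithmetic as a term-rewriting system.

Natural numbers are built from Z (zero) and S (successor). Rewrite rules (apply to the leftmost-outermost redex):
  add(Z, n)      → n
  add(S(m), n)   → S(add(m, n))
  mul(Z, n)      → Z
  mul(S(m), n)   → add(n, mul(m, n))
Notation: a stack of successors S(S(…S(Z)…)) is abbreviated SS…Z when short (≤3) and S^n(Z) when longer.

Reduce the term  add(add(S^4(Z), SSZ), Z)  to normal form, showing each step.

Answer: normal form = S^6(Z)  (in 12 steps)

Reduction:
  start: add(add(S^4(Z), SSZ), Z)
  [1] add(S(add(SSSZ, SSZ)), Z)
  [2] S(add(add(SSSZ, SSZ), Z))
  [3] S(add(S(add(SSZ, SSZ)), Z))
  [4] S(S(add(add(SSZ, SSZ), Z)))
  [5] S(S(add(S(add(SZ, SSZ)), Z)))
  [6] S(S(S(add(add(SZ, SSZ), Z))))
  [7] S(S(S(add(S(add(Z, SSZ)), Z))))
  [8] S(S(S(S(add(add(Z, SSZ), Z)))))
  [9] S(S(S(S(add(SSZ, Z)))))
  [10] S(S(S(S(S(add(SZ, Z))))))
  [11] S(S(S(S(S(S(add(Z, Z)))))))
  [12] S^6(Z)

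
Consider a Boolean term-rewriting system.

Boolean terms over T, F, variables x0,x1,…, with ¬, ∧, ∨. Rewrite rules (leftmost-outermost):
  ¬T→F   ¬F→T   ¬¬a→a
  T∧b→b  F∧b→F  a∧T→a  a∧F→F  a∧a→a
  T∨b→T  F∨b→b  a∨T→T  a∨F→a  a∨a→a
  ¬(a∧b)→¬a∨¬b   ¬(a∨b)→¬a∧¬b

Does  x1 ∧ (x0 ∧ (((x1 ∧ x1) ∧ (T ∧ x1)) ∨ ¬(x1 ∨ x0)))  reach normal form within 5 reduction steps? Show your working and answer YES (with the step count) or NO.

Answer: YES — reaches normal form x1 ∧ (x0 ∧ (x1 ∨ (¬x1 ∧ ¬x0))) in 4 ≤ 5 steps

Derivation:
  start: x1 ∧ (x0 ∧ (((x1 ∧ x1) ∧ (T ∧ x1)) ∨ ¬(x1 ∨ x0)))
  step 1: x1 ∧ (x0 ∧ ((x1 ∧ (T ∧ x1)) ∨ ¬(x1 ∨ x0)))
  step 2: x1 ∧ (x0 ∧ ((x1 ∧ x1) ∨ ¬(x1 ∨ x0)))
  step 3: x1 ∧ (x0 ∧ (x1 ∨ ¬(x1 ∨ x0)))
  step 4: x1 ∧ (x0 ∧ (x1 ∨ (¬x1 ∧ ¬x0)))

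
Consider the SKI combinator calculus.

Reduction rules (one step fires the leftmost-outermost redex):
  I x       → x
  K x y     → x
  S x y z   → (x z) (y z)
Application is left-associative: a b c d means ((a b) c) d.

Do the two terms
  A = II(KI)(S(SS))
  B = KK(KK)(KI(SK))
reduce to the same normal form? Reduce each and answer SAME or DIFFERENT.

Term A:
  start: II(KI)(S(SS))
  [1] I(KI)(S(SS))
  [2] KI(S(SS))
  [3] I

Term B:
  start: KK(KK)(KI(SK))
  [1] K(KI(SK))
  [2] KI

Answer: DIFFERENT — A ⇓ I, B ⇓ KI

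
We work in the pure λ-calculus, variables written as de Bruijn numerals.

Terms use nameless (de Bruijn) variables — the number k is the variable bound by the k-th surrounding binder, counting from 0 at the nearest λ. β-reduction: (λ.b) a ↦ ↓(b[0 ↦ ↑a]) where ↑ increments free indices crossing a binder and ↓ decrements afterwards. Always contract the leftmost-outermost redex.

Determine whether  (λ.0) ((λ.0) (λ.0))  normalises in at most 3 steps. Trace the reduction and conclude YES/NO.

  start: (λ.0) ((λ.0) (λ.0))
  step 1: (λ.0) (λ.0)
  step 2: λ.0

Answer: YES — reaches normal form λ.0 in 2 ≤ 3 steps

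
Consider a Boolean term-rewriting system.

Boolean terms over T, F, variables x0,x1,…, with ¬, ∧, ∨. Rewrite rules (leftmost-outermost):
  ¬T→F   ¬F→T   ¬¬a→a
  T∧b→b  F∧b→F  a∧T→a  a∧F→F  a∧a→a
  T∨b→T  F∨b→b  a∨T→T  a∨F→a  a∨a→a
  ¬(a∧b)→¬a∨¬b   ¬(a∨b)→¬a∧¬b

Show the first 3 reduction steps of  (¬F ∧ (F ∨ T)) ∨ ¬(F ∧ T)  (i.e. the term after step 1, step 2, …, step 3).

  start: (¬F ∧ (F ∨ T)) ∨ ¬(F ∧ T)
  step 1: (T ∧ (F ∨ T)) ∨ ¬(F ∧ T)
  step 2: (F ∨ T) ∨ ¬(F ∧ T)
  step 3: T ∨ ¬(F ∧ T)

Answer: after 3 steps: T ∨ ¬(F ∧ T)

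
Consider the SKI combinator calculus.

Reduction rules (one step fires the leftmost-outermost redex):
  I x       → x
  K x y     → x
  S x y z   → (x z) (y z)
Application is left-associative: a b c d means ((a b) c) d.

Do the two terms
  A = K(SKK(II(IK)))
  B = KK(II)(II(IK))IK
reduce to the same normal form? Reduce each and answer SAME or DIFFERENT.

Answer: SAME — A ⇓ KK, B ⇓ KK

Reduction:
Term A:
  start: K(SKK(II(IK)))
  step 1: K(K(II(IK))(K(II(IK))))
  step 2: K(II(IK))
  step 3: K(I(IK))
  step 4: K(IK)
  step 5: KK

Term B:
  start: KK(II)(II(IK))IK
  step 1: K(II(IK))IK
  step 2: II(IK)K
  step 3: I(IK)K
  step 4: IKK
  step 5: KK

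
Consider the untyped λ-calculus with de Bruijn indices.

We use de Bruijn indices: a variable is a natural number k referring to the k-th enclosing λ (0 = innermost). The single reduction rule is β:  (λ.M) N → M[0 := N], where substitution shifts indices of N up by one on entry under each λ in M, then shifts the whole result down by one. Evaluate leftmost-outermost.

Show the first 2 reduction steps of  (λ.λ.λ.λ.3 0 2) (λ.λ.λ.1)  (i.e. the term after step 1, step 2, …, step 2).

  start: (λ.λ.λ.λ.3 0 2) (λ.λ.λ.1)
  →1  λ.λ.λ.(λ.λ.λ.1) 0 2
  →2  λ.λ.λ.(λ.λ.1) 2

Answer: after 2 steps: λ.λ.λ.(λ.λ.1) 2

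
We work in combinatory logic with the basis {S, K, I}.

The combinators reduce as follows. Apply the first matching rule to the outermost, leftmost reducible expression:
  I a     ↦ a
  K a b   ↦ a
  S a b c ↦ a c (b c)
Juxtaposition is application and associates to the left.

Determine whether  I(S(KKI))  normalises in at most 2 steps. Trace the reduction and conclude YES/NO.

Answer: YES — reaches normal form SK in 2 ≤ 2 steps

Reduction:
  start: I(S(KKI))
  [1] S(KKI)
  [2] SK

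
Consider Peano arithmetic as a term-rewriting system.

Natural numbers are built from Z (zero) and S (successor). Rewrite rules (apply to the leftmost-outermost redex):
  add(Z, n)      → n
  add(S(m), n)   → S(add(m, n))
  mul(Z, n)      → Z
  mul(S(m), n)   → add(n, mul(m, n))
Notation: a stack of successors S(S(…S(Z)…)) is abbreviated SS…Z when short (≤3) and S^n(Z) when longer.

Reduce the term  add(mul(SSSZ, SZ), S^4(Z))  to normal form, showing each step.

  start: add(mul(SSSZ, SZ), S^4(Z))
  →1  add(add(SZ, mul(SSZ, SZ)), S^4(Z))
  →2  add(S(add(Z, mul(SSZ, SZ))), S^4(Z))
  →3  S(add(add(Z, mul(SSZ, SZ)), S^4(Z)))
  →4  S(add(mul(SSZ, SZ), S^4(Z)))
  →5  S(add(add(SZ, mul(SZ, SZ)), S^4(Z)))
  →6  S(add(S(add(Z, mul(SZ, SZ))), S^4(Z)))
  →7  S(S(add(add(Z, mul(SZ, SZ)), S^4(Z))))
  →8  S(S(add(mul(SZ, SZ), S^4(Z))))
  →9  S(S(add(add(SZ, mul(Z, SZ)), S^4(Z))))
  →10  S(S(add(S(add(Z, mul(Z, SZ))), S^4(Z))))
  →11  S(S(S(add(add(Z, mul(Z, SZ)), S^4(Z)))))
  →12  S(S(S(add(mul(Z, SZ), S^4(Z)))))
  →13  S(S(S(add(Z, S^4(Z)))))
  →14  S^7(Z)

Answer: normal form = S^7(Z)  (in 14 steps)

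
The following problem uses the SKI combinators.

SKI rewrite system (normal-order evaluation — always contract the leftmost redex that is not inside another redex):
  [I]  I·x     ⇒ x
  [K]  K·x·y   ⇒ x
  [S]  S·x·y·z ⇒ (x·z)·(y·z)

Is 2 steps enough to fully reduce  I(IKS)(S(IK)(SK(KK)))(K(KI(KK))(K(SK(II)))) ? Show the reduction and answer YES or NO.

Answer: NO — after 2 steps the term is KS(S(IK)(SK(KK)))(K(KI(KK))(K(SK(II)))), not yet normal

Reduction:
  start: I(IKS)(S(IK)(SK(KK)))(K(KI(KK))(K(SK(II))))
  [1] IKS(S(IK)(SK(KK)))(K(KI(KK))(K(SK(II))))
  [2] KS(S(IK)(SK(KK)))(K(KI(KK))(K(SK(II))))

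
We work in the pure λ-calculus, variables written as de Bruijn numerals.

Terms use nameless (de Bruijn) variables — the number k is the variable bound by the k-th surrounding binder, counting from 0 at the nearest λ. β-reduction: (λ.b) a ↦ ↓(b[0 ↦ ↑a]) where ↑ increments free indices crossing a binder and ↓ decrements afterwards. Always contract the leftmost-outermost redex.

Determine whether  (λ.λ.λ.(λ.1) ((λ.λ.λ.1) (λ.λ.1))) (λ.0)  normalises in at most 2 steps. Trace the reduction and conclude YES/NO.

Answer: YES — reaches normal form λ.λ.0 in 2 ≤ 2 steps

Working:
  start: (λ.λ.λ.(λ.1) ((λ.λ.λ.1) (λ.λ.1))) (λ.0)
  step 1: λ.λ.(λ.1) ((λ.λ.λ.1) (λ.λ.1))
  step 2: λ.λ.0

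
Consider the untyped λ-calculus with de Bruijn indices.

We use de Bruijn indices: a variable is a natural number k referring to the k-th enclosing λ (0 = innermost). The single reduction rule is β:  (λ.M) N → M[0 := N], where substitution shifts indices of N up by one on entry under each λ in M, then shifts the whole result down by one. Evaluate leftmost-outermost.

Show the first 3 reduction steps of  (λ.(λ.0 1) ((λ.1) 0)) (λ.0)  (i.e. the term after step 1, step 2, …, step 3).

  start: (λ.(λ.0 1) ((λ.1) 0)) (λ.0)
  step 1: (λ.0 (λ.0)) ((λ.λ.0) (λ.0))
  step 2: (λ.λ.0) (λ.0) (λ.0)
  step 3: (λ.0) (λ.0)

Answer: after 3 steps: (λ.0) (λ.0)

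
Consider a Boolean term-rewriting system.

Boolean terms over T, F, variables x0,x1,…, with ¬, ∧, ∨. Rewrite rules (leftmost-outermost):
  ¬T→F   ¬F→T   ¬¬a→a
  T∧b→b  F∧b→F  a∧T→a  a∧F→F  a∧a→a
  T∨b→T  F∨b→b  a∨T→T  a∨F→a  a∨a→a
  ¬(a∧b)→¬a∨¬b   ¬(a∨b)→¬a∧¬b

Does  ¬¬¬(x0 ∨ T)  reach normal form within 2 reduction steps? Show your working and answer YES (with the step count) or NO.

  start: ¬¬¬(x0 ∨ T)
  step 1: ¬(x0 ∨ T)
  step 2: ¬x0 ∧ ¬T

Answer: NO — after 2 steps the term is ¬x0 ∧ ¬T, not yet normal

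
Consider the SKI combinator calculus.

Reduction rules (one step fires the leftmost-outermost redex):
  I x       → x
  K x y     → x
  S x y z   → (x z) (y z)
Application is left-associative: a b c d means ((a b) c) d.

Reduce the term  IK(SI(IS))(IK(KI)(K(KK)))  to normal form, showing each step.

Answer: normal form = SIS  (in 3 steps)

Reduction:
  start: IK(SI(IS))(IK(KI)(K(KK)))
  [1] K(SI(IS))(IK(KI)(K(KK)))
  [2] SI(IS)
  [3] SIS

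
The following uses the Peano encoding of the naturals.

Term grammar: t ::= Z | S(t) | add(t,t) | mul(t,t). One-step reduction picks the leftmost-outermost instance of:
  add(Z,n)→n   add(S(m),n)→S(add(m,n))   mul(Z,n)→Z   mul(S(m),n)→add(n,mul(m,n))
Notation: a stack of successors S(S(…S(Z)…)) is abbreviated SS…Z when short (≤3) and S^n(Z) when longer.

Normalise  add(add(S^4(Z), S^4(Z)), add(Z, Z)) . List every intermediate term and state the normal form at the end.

  start: add(add(S^4(Z), S^4(Z)), add(Z, Z))
  step 1: add(S(add(SSSZ, S^4(Z))), add(Z, Z))
  step 2: S(add(add(SSSZ, S^4(Z)), add(Z, Z)))
  step 3: S(add(S(add(SSZ, S^4(Z))), add(Z, Z)))
  step 4: S(S(add(add(SSZ, S^4(Z)), add(Z, Z))))
  step 5: S(S(add(S(add(SZ, S^4(Z))), add(Z, Z))))
  step 6: S(S(S(add(add(SZ, S^4(Z)), add(Z, Z)))))
  step 7: S(S(S(add(S(add(Z, S^4(Z))), add(Z, Z)))))
  step 8: S(S(S(S(add(add(Z, S^4(Z)), add(Z, Z))))))
  step 9: S(S(S(S(add(S^4(Z), add(Z, Z))))))
  step 10: S(S(S(S(S(add(SSSZ, add(Z, Z)))))))
  step 11: S(S(S(S(S(S(add(SSZ, add(Z, Z))))))))
  step 12: S(S(S(S(S(S(S(add(SZ, add(Z, Z)))))))))
  step 13: S(S(S(S(S(S(S(S(add(Z, add(Z, Z))))))))))
  step 14: S(S(S(S(S(S(S(S(add(Z, Z)))))))))
  step 15: S^8(Z)

Answer: normal form = S^8(Z)  (in 15 steps)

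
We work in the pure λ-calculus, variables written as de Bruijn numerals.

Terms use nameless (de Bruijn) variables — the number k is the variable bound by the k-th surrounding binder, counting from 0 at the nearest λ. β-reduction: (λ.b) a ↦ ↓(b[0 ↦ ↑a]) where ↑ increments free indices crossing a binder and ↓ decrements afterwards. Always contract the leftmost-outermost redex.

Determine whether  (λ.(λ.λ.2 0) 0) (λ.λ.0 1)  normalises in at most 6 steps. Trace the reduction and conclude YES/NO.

  start: (λ.(λ.λ.2 0) 0) (λ.λ.0 1)
  step 1: (λ.λ.(λ.λ.0 1) 0) (λ.λ.0 1)
  step 2: λ.(λ.λ.0 1) 0
  step 3: λ.λ.0 1

Answer: YES — reaches normal form λ.λ.0 1 in 3 ≤ 6 steps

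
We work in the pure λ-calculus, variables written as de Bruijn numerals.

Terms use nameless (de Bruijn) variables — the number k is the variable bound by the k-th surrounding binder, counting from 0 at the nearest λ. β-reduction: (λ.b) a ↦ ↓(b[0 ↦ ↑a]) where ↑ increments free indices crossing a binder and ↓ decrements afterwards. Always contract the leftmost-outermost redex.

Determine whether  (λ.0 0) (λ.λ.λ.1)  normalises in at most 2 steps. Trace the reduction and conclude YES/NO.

Answer: YES — reaches normal form λ.λ.1 in 2 ≤ 2 steps

Working:
  start: (λ.0 0) (λ.λ.λ.1)
  [1] (λ.λ.λ.1) (λ.λ.λ.1)
  [2] λ.λ.1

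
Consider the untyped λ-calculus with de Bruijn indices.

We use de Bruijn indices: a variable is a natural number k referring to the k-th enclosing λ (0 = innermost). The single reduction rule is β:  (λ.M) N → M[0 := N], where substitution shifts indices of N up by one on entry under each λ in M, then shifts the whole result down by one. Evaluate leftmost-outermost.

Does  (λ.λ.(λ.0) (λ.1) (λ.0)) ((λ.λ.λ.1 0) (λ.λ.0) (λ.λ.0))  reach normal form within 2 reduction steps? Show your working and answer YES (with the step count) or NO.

  start: (λ.λ.(λ.0) (λ.1) (λ.0)) ((λ.λ.λ.1 0) (λ.λ.0) (λ.λ.0))
  step 1: λ.(λ.0) (λ.1) (λ.0)
  step 2: λ.(λ.1) (λ.0)

Answer: NO — after 2 steps the term is λ.(λ.1) (λ.0), not yet normal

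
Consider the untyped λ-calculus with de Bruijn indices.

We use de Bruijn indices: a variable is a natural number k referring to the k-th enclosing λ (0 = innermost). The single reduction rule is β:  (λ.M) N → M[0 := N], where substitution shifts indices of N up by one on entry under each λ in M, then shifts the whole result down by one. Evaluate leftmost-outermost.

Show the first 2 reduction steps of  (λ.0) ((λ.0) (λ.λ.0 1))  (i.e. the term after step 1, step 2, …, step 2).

  start: (λ.0) ((λ.0) (λ.λ.0 1))
  step 1: (λ.0) (λ.λ.0 1)
  step 2: λ.λ.0 1

Answer: after 2 steps: λ.λ.0 1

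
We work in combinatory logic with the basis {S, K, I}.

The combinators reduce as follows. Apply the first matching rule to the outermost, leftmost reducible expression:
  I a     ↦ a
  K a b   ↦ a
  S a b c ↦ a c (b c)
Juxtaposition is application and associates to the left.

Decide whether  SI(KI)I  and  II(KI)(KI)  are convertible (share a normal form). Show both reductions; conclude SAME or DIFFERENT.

Term A:
  start: SI(KI)I
  [1] II(KII)
  [2] I(KII)
  [3] KII
  [4] I

Term B:
  start: II(KI)(KI)
  [1] I(KI)(KI)
  [2] KI(KI)
  [3] I

Answer: SAME — A ⇓ I, B ⇓ I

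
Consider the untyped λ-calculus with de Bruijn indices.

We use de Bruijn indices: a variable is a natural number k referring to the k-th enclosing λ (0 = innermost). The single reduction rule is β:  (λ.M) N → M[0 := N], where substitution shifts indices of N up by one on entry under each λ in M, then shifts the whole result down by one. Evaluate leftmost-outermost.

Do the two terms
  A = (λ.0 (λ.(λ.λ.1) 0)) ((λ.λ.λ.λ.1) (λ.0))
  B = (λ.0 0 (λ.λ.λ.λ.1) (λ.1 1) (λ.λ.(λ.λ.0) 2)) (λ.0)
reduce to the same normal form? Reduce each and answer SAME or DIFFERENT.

Term A:
  start: (λ.0 (λ.(λ.λ.1) 0)) ((λ.λ.λ.λ.1) (λ.0))
  →1  (λ.λ.λ.λ.1) (λ.0) (λ.(λ.λ.1) 0)
  →2  (λ.λ.λ.1) (λ.(λ.λ.1) 0)
  →3  λ.λ.1

Term B:
  start: (λ.0 0 (λ.λ.λ.λ.1) (λ.1 1) (λ.λ.(λ.λ.0) 2)) (λ.0)
  →1  (λ.0) (λ.0) (λ.λ.λ.λ.1) (λ.(λ.0) (λ.0)) (λ.λ.(λ.λ.0) (λ.0))
  →2  (λ.0) (λ.λ.λ.λ.1) (λ.(λ.0) (λ.0)) (λ.λ.(λ.λ.0) (λ.0))
  →3  (λ.λ.λ.λ.1) (λ.(λ.0) (λ.0)) (λ.λ.(λ.λ.0) (λ.0))
  →4  (λ.λ.λ.1) (λ.λ.(λ.λ.0) (λ.0))
  →5  λ.λ.1

Answer: SAME — A ⇓ λ.λ.1, B ⇓ λ.λ.1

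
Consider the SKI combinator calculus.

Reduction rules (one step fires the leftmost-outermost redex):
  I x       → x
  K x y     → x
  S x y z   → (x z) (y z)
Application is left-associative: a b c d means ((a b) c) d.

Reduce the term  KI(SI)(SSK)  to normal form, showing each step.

  start: KI(SI)(SSK)
  →1  I(SSK)
  →2  SSK

Answer: normal form = SSK  (in 2 steps)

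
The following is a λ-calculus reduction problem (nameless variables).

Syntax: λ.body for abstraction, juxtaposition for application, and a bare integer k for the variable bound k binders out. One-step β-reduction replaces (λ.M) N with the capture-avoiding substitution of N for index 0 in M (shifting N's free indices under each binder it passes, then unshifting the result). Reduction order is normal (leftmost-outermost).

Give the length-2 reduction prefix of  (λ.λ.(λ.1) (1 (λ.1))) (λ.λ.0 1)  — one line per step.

  start: (λ.λ.(λ.1) (1 (λ.1))) (λ.λ.0 1)
  step 1: λ.(λ.1) ((λ.λ.0 1) (λ.1))
  step 2: λ.0

Answer: after 2 steps: λ.0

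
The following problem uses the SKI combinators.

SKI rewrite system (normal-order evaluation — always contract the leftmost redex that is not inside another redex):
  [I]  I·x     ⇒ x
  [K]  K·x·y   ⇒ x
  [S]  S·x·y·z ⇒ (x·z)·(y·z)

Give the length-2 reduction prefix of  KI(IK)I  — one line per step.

Answer: after 2 steps: I

Derivation:
  start: KI(IK)I
  [1] II
  [2] I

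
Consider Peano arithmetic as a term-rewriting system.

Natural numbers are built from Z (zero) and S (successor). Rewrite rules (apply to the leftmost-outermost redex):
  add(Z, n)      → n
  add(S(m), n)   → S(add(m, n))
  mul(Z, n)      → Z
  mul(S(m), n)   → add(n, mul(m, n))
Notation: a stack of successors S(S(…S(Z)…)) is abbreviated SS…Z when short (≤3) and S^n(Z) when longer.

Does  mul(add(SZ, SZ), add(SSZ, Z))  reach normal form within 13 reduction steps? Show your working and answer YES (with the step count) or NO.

Answer: NO — after 13 steps the term is S(S(S(add(S(add(Z, Z)), mul(Z, add(SSZ, Z)))))), not yet normal

Derivation:
  start: mul(add(SZ, SZ), add(SSZ, Z))
  →1  mul(S(add(Z, SZ)), add(SSZ, Z))
  →2  add(add(SSZ, Z), mul(add(Z, SZ), add(SSZ, Z)))
  →3  add(S(add(SZ, Z)), mul(add(Z, SZ), add(SSZ, Z)))
  →4  S(add(add(SZ, Z), mul(add(Z, SZ), add(SSZ, Z))))
  →5  S(add(S(add(Z, Z)), mul(add(Z, SZ), add(SSZ, Z))))
  →6  S(S(add(add(Z, Z), mul(add(Z, SZ), add(SSZ, Z)))))
  →7  S(S(add(Z, mul(add(Z, SZ), add(SSZ, Z)))))
  →8  S(S(mul(add(Z, SZ), add(SSZ, Z))))
  →9  S(S(mul(SZ, add(SSZ, Z))))
  →10  S(S(add(add(SSZ, Z), mul(Z, add(SSZ, Z)))))
  →11  S(S(add(S(add(SZ, Z)), mul(Z, add(SSZ, Z)))))
  →12  S(S(S(add(add(SZ, Z), mul(Z, add(SSZ, Z))))))
  →13  S(S(S(add(S(add(Z, Z)), mul(Z, add(SSZ, Z))))))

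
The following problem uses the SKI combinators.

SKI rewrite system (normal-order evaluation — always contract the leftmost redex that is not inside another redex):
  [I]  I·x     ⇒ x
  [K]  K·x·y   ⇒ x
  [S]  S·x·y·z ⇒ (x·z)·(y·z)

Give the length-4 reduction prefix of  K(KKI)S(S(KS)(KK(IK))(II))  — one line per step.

  start: K(KKI)S(S(KS)(KK(IK))(II))
  →1  KKI(S(KS)(KK(IK))(II))
  →2  K(S(KS)(KK(IK))(II))
  →3  K(KS(II)(KK(IK)(II)))
  →4  K(S(KK(IK)(II)))

Answer: after 4 steps: K(S(KK(IK)(II)))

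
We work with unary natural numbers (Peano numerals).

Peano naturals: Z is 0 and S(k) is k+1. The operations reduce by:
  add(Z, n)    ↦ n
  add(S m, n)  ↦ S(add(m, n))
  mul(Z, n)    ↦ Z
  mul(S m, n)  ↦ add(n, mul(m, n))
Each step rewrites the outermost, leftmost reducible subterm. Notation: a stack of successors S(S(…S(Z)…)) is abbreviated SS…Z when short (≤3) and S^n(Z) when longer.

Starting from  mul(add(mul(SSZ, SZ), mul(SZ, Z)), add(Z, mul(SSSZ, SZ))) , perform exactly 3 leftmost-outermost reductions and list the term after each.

Answer: after 3 steps: mul(S(add(add(Z, mul(SZ, SZ)), mul(SZ, Z))), add(Z, mul(SSSZ, SZ)))

Reduction:
  start: mul(add(mul(SSZ, SZ), mul(SZ, Z)), add(Z, mul(SSSZ, SZ)))
  →1  mul(add(add(SZ, mul(SZ, SZ)), mul(SZ, Z)), add(Z, mul(SSSZ, SZ)))
  →2  mul(add(S(add(Z, mul(SZ, SZ))), mul(SZ, Z)), add(Z, mul(SSSZ, SZ)))
  →3  mul(S(add(add(Z, mul(SZ, SZ)), mul(SZ, Z))), add(Z, mul(SSSZ, SZ)))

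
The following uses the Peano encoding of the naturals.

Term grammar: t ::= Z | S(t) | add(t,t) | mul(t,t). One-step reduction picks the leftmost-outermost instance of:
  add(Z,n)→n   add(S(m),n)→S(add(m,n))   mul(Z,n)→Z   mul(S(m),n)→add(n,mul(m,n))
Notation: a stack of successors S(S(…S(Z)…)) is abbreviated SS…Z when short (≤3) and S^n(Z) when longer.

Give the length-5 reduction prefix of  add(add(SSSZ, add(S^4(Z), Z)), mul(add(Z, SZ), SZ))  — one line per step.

  start: add(add(SSSZ, add(S^4(Z), Z)), mul(add(Z, SZ), SZ))
  →1  add(S(add(SSZ, add(S^4(Z), Z))), mul(add(Z, SZ), SZ))
  →2  S(add(add(SSZ, add(S^4(Z), Z)), mul(add(Z, SZ), SZ)))
  →3  S(add(S(add(SZ, add(S^4(Z), Z))), mul(add(Z, SZ), SZ)))
  →4  S(S(add(add(SZ, add(S^4(Z), Z)), mul(add(Z, SZ), SZ))))
  →5  S(S(add(S(add(Z, add(S^4(Z), Z))), mul(add(Z, SZ), SZ))))

Answer: after 5 steps: S(S(add(S(add(Z, add(S^4(Z), Z))), mul(add(Z, SZ), SZ))))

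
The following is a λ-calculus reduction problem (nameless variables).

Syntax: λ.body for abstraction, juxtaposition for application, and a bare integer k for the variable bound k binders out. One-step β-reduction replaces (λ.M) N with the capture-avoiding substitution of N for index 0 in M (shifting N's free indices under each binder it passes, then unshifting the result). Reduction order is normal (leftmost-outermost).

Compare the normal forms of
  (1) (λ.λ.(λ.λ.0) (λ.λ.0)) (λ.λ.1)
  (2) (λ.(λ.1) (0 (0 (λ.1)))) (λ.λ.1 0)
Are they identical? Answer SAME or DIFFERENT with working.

Answer: DIFFERENT — A ⇓ λ.λ.0, B ⇓ λ.λ.1 0

Reduction:
Term A:
  start: (λ.λ.(λ.λ.0) (λ.λ.0)) (λ.λ.1)
  step 1: λ.(λ.λ.0) (λ.λ.0)
  step 2: λ.λ.0

Term B:
  start: (λ.(λ.1) (0 (0 (λ.1)))) (λ.λ.1 0)
  step 1: (λ.λ.λ.1 0) ((λ.λ.1 0) ((λ.λ.1 0) (λ.λ.λ.1 0)))
  step 2: λ.λ.1 0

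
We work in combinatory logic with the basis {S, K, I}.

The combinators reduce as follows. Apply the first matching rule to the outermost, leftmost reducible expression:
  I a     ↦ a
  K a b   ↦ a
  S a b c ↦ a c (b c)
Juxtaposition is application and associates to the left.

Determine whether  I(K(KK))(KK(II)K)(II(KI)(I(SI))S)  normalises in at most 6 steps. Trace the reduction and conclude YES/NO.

  start: I(K(KK))(KK(II)K)(II(KI)(I(SI))S)
  [1] K(KK)(KK(II)K)(II(KI)(I(SI))S)
  [2] KK(II(KI)(I(SI))S)
  [3] K

Answer: YES — reaches normal form K in 3 ≤ 6 steps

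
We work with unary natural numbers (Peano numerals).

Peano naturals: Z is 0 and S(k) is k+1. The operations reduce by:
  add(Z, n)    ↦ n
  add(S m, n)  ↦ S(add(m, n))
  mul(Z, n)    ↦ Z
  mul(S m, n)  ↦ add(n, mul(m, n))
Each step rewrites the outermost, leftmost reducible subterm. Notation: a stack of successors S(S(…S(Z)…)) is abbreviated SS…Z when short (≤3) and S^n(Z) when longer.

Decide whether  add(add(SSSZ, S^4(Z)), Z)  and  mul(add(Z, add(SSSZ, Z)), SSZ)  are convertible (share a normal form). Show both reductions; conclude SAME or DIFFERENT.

Term A:
  start: add(add(SSSZ, S^4(Z)), Z)
  →1  add(S(add(SSZ, S^4(Z))), Z)
  →2  S(add(add(SSZ, S^4(Z)), Z))
  →3  S(add(S(add(SZ, S^4(Z))), Z))
  →4  S(S(add(add(SZ, S^4(Z)), Z)))
  →5  S(S(add(S(add(Z, S^4(Z))), Z)))
  →6  S(S(S(add(add(Z, S^4(Z)), Z))))
  →7  S(S(S(add(S^4(Z), Z))))
  →8  S(S(S(S(add(SSSZ, Z)))))
  →9  S(S(S(S(S(add(SSZ, Z))))))
  →10  S(S(S(S(S(S(add(SZ, Z)))))))
  →11  S(S(S(S(S(S(S(add(Z, Z))))))))
  →12  S^7(Z)

Term B:
  start: mul(add(Z, add(SSSZ, Z)), SSZ)
  →1  mul(add(SSSZ, Z), SSZ)
  →2  mul(S(add(SSZ, Z)), SSZ)
  →3  add(SSZ, mul(add(SSZ, Z), SSZ))
  →4  S(add(SZ, mul(add(SSZ, Z), SSZ)))
  →5  S(S(add(Z, mul(add(SSZ, Z), SSZ))))
  →6  S(S(mul(add(SSZ, Z), SSZ)))
  →7  S(S(mul(S(add(SZ, Z)), SSZ)))
  →8  S(S(add(SSZ, mul(add(SZ, Z), SSZ))))
  →9  S(S(S(add(SZ, mul(add(SZ, Z), SSZ)))))
  →10  S(S(S(S(add(Z, mul(add(SZ, Z), SSZ))))))
  →11  S(S(S(S(mul(add(SZ, Z), SSZ)))))
  →12  S(S(S(S(mul(S(add(Z, Z)), SSZ)))))
  →13  S(S(S(S(add(SSZ, mul(add(Z, Z), SSZ))))))
  →14  S(S(S(S(S(add(SZ, mul(add(Z, Z), SSZ)))))))
  →15  S(S(S(S(S(S(add(Z, mul(add(Z, Z), SSZ))))))))
  →16  S(S(S(S(S(S(mul(add(Z, Z), SSZ)))))))
  →17  S(S(S(S(S(S(mul(Z, SSZ)))))))
  →18  S^6(Z)

Answer: DIFFERENT — A ⇓ S^7(Z), B ⇓ S^6(Z)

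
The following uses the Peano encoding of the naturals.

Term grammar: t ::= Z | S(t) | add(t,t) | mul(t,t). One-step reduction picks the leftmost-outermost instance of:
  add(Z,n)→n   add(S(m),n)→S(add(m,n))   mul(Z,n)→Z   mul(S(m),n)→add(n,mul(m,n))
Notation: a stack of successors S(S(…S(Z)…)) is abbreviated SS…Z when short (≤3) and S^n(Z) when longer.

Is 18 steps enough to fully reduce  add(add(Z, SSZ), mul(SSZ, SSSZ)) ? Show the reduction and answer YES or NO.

Answer: YES — reaches normal form S^8(Z) in 15 ≤ 18 steps

Working:
  start: add(add(Z, SSZ), mul(SSZ, SSSZ))
  →1  add(SSZ, mul(SSZ, SSSZ))
  →2  S(add(SZ, mul(SSZ, SSSZ)))
  →3  S(S(add(Z, mul(SSZ, SSSZ))))
  →4  S(S(mul(SSZ, SSSZ)))
  →5  S(S(add(SSSZ, mul(SZ, SSSZ))))
  →6  S(S(S(add(SSZ, mul(SZ, SSSZ)))))
  →7  S(S(S(S(add(SZ, mul(SZ, SSSZ))))))
  →8  S(S(S(S(S(add(Z, mul(SZ, SSSZ)))))))
  →9  S(S(S(S(S(mul(SZ, SSSZ))))))
  →10  S(S(S(S(S(add(SSSZ, mul(Z, SSSZ)))))))
  →11  S(S(S(S(S(S(add(SSZ, mul(Z, SSSZ))))))))
  →12  S(S(S(S(S(S(S(add(SZ, mul(Z, SSSZ)))))))))
  →13  S(S(S(S(S(S(S(S(add(Z, mul(Z, SSSZ))))))))))
  →14  S(S(S(S(S(S(S(S(mul(Z, SSSZ)))))))))
  →15  S^8(Z)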